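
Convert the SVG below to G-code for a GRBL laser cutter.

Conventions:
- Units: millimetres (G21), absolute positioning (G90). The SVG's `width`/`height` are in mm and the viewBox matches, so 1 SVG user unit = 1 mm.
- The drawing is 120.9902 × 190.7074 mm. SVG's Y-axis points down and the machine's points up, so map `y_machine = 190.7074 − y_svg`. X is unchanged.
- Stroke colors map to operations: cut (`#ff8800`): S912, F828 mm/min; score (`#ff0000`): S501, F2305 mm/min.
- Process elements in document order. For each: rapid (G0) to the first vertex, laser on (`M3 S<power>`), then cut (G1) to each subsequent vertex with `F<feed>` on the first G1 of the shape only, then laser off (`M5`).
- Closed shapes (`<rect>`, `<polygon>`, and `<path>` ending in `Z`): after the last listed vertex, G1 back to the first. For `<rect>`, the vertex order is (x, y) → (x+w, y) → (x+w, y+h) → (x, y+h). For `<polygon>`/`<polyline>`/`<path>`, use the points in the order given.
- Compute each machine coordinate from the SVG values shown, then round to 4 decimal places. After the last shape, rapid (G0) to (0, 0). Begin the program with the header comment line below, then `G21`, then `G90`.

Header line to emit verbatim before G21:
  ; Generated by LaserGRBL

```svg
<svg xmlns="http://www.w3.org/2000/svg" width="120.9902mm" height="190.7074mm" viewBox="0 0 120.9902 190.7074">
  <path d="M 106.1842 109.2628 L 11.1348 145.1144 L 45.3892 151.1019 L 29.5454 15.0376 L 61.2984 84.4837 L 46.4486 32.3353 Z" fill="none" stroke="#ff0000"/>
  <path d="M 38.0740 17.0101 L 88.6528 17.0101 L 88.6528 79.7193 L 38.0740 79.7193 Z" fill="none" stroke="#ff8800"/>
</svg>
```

; Generated by LaserGRBL
G21
G90
G0 X106.1842 Y81.4446
M3 S501
G1 X11.1348 Y45.5930 F2305
G1 X45.3892 Y39.6055
G1 X29.5454 Y175.6698
G1 X61.2984 Y106.2237
G1 X46.4486 Y158.3721
G1 X106.1842 Y81.4446
M5
G0 X38.0740 Y173.6973
M3 S912
G1 X88.6528 Y173.6973 F828
G1 X88.6528 Y110.9881
G1 X38.0740 Y110.9881
G1 X38.0740 Y173.6973
M5
G0 X0.0000 Y0.0000

Since the viewBox matches the mm dimensions, user units are millimetres directly. The only transform is the Y-flip y_m = 190.7074 − y_svg.

Shape 1 is a closed polygon drawn with `<path>`. Its stroke #ff0000 means score at S501, F2305. After flipping Y the toolpath is (106.1842,81.4446) → (11.1348,45.5930) → (45.3892,39.6055) → (29.5454,175.6698) → (61.2984,106.2237) → (46.4486,158.3721) → (106.1842,81.4446), returning to the start.

Shape 2 is a rectangle drawn with `<path>`. Its stroke #ff8800 means cut at S912, F828. After flipping Y the toolpath is (38.0740,173.6973) → (88.6528,173.6973) → (88.6528,110.9881) → (38.0740,110.9881) → (38.0740,173.6973), returning to the start.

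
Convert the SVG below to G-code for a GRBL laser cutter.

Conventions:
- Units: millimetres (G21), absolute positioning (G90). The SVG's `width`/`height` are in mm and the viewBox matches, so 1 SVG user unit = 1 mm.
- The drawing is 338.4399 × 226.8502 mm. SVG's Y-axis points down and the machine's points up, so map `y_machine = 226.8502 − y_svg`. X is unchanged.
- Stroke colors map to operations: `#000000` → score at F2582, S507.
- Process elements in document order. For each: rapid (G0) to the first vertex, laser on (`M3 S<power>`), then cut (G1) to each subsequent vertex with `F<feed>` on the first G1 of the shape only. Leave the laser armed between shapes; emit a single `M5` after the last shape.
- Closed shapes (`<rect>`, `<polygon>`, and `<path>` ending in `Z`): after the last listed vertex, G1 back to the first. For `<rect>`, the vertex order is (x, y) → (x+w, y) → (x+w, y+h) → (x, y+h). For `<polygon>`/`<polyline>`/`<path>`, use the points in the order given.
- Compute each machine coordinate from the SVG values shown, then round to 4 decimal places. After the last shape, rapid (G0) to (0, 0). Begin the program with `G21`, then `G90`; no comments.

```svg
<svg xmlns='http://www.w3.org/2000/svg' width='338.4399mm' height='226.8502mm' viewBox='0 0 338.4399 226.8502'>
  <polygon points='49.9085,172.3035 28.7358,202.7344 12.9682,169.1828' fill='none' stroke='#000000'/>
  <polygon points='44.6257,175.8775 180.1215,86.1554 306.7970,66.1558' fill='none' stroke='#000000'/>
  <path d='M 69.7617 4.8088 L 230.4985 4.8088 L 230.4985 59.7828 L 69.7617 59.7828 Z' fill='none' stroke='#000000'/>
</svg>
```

1 u = 1 mm; y_m = 226.8502 − y.

[1] `<polygon>` regular polygon, #000000→score S507 F2582: (49.9085,54.5467) → (28.7358,24.1158) → (12.9682,57.6674) → (49.9085,54.5467) (closed)

[2] `<polygon>` closed polygon, #000000→score S507 F2582: (44.6257,50.9727) → (180.1215,140.6948) → (306.7970,160.6944) → (44.6257,50.9727) (closed)

[3] `<path>` rectangle, #000000→score S507 F2582: (69.7617,222.0414) → (230.4985,222.0414) → (230.4985,167.0674) → (69.7617,167.0674) → (69.7617,222.0414) (closed)

G21
G90
G0 X49.9085 Y54.5467
M3 S507
G1 X28.7358 Y24.1158 F2582
G1 X12.9682 Y57.6674
G1 X49.9085 Y54.5467
G0 X44.6257 Y50.9727
M3 S507
G1 X180.1215 Y140.6948 F2582
G1 X306.7970 Y160.6944
G1 X44.6257 Y50.9727
G0 X69.7617 Y222.0414
M3 S507
G1 X230.4985 Y222.0414 F2582
G1 X230.4985 Y167.0674
G1 X69.7617 Y167.0674
G1 X69.7617 Y222.0414
M5
G0 X0.0000 Y0.0000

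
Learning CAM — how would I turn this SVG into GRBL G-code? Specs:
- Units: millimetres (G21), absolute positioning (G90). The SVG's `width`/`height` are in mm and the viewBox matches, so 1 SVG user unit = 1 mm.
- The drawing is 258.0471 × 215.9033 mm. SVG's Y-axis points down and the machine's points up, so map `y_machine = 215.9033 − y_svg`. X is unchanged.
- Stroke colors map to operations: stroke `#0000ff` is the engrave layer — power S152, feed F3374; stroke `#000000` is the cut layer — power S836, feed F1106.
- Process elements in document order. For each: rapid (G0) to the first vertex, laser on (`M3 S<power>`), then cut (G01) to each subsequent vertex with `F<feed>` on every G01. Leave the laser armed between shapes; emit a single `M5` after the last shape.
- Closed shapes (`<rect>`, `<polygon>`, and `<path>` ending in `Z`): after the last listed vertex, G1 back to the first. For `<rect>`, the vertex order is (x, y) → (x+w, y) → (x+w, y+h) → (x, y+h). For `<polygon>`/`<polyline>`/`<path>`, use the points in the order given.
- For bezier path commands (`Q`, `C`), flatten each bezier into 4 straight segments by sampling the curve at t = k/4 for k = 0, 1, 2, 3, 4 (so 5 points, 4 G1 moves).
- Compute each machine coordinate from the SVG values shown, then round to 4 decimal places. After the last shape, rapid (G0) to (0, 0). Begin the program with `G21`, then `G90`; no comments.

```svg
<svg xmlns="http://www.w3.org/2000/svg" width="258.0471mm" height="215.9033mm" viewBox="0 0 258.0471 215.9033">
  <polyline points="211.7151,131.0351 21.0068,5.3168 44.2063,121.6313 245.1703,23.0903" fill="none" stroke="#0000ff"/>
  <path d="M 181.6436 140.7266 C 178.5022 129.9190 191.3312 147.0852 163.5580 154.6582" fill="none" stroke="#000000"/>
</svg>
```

Since the viewBox matches the mm dimensions, user units are millimetres directly. The only transform is the Y-flip y_m = 215.9033 − y_svg.

Shape 1 is a open polyline drawn with `<polyline>`. Its stroke #0000ff means engrave at S152, F3374. After flipping Y the toolpath is (211.7151,84.8682) → (21.0068,210.5865) → (44.2063,94.2720) → (245.1703,192.8130).

Shape 2 is a cubic bezier drawn with `<path>`. Its stroke #000000 means cut at S836, F1106. After flipping Y the toolpath is (181.6436,75.1767) → (181.3981,78.6243) → (181.8377,75.1036) → (177.6589,68.1366) → (163.5580,61.2451).

G21
G90
G0 X211.7151 Y84.8682
M3 S152
G01 X21.0068 Y210.5865 F3374
G01 X44.2063 Y94.2720 F3374
G01 X245.1703 Y192.8130 F3374
G0 X181.6436 Y75.1767
M3 S836
G01 X181.3981 Y78.6243 F1106
G01 X181.8377 Y75.1036 F1106
G01 X177.6589 Y68.1366 F1106
G01 X163.5580 Y61.2451 F1106
M5
G0 X0.0000 Y0.0000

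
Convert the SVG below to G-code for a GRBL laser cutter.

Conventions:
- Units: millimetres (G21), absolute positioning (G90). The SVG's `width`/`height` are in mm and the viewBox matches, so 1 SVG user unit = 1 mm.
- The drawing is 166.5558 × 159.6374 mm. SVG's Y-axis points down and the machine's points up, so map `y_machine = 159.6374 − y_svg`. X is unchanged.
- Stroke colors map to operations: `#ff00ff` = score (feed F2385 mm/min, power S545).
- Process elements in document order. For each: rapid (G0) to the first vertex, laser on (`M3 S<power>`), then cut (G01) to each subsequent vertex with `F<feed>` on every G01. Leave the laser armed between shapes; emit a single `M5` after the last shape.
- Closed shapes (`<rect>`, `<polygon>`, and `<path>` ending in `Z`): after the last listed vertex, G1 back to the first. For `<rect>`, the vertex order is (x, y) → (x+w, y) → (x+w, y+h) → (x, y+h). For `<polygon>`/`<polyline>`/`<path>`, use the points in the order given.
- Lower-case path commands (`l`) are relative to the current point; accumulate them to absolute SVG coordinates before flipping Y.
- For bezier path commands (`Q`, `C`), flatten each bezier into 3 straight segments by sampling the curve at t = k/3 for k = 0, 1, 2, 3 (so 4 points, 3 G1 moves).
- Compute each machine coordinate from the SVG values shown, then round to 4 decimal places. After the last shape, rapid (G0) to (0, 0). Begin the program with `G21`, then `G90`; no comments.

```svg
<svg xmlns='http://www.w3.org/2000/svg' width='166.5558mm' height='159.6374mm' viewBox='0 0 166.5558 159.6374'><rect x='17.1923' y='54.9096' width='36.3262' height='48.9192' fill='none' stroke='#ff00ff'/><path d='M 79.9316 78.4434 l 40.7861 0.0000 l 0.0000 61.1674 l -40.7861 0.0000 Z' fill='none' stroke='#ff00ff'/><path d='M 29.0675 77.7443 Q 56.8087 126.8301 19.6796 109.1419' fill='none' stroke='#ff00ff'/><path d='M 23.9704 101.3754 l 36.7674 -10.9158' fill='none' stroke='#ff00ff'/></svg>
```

1 u = 1 mm; y_m = 159.6374 − y.

[1] `<rect>` rectangle, #ff00ff→score S545 F2385: (17.1923,104.7278) → (53.5185,104.7278) → (53.5185,55.8086) → (17.1923,55.8086) → (17.1923,104.7278) (closed)

[2] `<path>` rectangle, #ff00ff→score S545 F2385: (79.9316,81.1940) → (120.7177,81.1940) → (120.7177,20.0266) → (79.9316,20.0266) → (79.9316,81.1940) (closed)

[3] `<path>` quadratic bezier, #ff00ff→score S545 F2385: (29.0675,81.8931) → (40.3538,56.5886) → (37.2245,46.1227) → (19.6796,50.4955)

[4] `<path>` line segment, #ff00ff→score S545 F2385: (23.9704,58.2620) → (60.7378,69.1778)

G21
G90
G0 X17.1923 Y104.7278
M3 S545
G01 X53.5185 Y104.7278 F2385
G01 X53.5185 Y55.8086 F2385
G01 X17.1923 Y55.8086 F2385
G01 X17.1923 Y104.7278 F2385
G0 X79.9316 Y81.1940
M3 S545
G01 X120.7177 Y81.1940 F2385
G01 X120.7177 Y20.0266 F2385
G01 X79.9316 Y20.0266 F2385
G01 X79.9316 Y81.1940 F2385
G0 X29.0675 Y81.8931
M3 S545
G01 X40.3538 Y56.5886 F2385
G01 X37.2245 Y46.1227 F2385
G01 X19.6796 Y50.4955 F2385
G0 X23.9704 Y58.2620
M3 S545
G01 X60.7378 Y69.1778 F2385
M5
G0 X0.0000 Y0.0000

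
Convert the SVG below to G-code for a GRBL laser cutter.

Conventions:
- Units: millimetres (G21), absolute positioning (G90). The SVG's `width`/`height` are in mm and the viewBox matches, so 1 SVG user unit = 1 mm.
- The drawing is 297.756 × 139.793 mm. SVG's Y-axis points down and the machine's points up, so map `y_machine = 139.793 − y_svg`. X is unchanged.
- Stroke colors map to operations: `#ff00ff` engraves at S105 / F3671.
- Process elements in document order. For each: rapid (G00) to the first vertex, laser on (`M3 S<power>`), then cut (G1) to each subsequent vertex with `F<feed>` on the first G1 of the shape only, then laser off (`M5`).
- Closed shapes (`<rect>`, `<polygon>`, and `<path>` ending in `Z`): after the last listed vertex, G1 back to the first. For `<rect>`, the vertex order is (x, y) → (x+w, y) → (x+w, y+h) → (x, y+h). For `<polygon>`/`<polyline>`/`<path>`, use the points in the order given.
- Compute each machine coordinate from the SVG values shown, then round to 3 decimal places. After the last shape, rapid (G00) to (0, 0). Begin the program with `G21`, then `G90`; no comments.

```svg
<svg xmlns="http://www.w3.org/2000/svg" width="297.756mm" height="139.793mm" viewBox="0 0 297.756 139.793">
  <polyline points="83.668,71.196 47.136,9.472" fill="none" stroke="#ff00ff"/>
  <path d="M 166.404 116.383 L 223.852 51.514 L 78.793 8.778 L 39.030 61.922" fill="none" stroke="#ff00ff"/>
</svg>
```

viewBox `0 0 297.756 139.793` with mm width/height → 1 unit = 1 mm. Flip: y_m = 139.793 − y_svg.

**Shape 1** — `<polyline>` line segment, stroke `#ff00ff` → engrave (S105, F3671). Machine vertices: (83.668,68.597) → (47.136,130.321). Open path.

**Shape 2** — `<path>` open polyline, stroke `#ff00ff` → engrave (S105, F3671). Machine vertices: (166.404,23.410) → (223.852,88.279) → (78.793,131.015) → (39.030,77.871). Open path.

G21
G90
G00 X83.668 Y68.597
M3 S105
G1 X47.136 Y130.321 F3671
M5
G00 X166.404 Y23.410
M3 S105
G1 X223.852 Y88.279 F3671
G1 X78.793 Y131.015
G1 X39.030 Y77.871
M5
G00 X0.000 Y0.000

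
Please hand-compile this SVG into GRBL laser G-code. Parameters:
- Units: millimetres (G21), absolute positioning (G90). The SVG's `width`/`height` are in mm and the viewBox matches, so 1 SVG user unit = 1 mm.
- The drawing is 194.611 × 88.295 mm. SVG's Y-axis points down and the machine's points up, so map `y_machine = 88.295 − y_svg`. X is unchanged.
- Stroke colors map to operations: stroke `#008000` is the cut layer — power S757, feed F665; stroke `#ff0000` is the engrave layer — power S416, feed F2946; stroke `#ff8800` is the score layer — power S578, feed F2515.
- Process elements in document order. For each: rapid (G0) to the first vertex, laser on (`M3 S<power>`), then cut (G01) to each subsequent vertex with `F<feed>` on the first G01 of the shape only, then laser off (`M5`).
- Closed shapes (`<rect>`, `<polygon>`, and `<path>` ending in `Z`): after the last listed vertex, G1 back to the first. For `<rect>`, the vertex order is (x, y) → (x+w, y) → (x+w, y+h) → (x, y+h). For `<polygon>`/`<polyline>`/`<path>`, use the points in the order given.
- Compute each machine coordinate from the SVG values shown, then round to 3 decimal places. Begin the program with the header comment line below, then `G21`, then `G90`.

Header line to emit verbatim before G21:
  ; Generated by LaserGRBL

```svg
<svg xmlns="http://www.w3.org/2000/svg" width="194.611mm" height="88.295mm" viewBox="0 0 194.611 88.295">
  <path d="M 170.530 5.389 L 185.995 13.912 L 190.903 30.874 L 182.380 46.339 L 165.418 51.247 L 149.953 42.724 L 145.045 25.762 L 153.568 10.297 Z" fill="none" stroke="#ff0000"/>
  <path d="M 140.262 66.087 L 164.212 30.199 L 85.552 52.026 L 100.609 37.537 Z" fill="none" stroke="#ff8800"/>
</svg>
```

viewBox `0 0 194.611 88.295` with mm width/height → 1 unit = 1 mm. Flip: y_m = 88.295 − y_svg.

**Shape 1** — `<path>` regular polygon, stroke `#ff0000` → engrave (S416, F2946). Machine vertices: (170.530,82.906) → (185.995,74.383) → (190.903,57.421) → (182.380,41.956) → (165.418,37.048) → (149.953,45.571) → (145.045,62.533) → (153.568,77.998) → (170.530,82.906). Closed: final G1 returns to the first vertex.

**Shape 2** — `<path>` closed polygon, stroke `#ff8800` → score (S578, F2515). Machine vertices: (140.262,22.208) → (164.212,58.096) → (85.552,36.269) → (100.609,50.758) → (140.262,22.208). Closed: final G1 returns to the first vertex.

; Generated by LaserGRBL
G21
G90
G0 X170.530 Y82.906
M3 S416
G01 X185.995 Y74.383 F2946
G01 X190.903 Y57.421
G01 X182.380 Y41.956
G01 X165.418 Y37.048
G01 X149.953 Y45.571
G01 X145.045 Y62.533
G01 X153.568 Y77.998
G01 X170.530 Y82.906
M5
G0 X140.262 Y22.208
M3 S578
G01 X164.212 Y58.096 F2515
G01 X85.552 Y36.269
G01 X100.609 Y50.758
G01 X140.262 Y22.208
M5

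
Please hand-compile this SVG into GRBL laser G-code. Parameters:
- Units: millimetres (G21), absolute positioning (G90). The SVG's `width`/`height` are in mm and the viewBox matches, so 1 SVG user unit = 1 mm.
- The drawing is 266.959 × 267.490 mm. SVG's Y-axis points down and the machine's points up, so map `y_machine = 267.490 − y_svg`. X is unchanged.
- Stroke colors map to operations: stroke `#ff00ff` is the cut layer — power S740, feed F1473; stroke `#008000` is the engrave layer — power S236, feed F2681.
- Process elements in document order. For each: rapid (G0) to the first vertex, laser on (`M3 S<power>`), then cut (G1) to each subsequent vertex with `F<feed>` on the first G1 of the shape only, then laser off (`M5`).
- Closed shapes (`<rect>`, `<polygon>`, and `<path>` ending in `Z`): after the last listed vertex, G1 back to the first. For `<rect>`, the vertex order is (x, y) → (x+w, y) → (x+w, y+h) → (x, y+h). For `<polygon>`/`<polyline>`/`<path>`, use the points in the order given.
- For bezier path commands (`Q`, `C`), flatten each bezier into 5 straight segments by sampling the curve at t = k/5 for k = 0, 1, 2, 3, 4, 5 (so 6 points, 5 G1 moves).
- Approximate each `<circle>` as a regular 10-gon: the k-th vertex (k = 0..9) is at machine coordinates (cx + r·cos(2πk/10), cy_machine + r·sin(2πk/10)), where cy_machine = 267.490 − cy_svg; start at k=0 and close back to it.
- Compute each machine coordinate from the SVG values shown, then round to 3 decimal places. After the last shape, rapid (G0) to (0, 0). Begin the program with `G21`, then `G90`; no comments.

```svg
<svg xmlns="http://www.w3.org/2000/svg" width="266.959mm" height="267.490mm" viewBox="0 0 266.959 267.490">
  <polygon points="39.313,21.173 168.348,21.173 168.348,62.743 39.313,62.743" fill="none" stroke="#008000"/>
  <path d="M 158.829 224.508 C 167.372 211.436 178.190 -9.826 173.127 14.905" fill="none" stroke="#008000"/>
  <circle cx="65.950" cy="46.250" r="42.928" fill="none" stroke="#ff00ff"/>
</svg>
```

viewBox `0 0 266.959 267.490` with mm width/height → 1 unit = 1 mm. Flip: y_m = 267.490 − y_svg.

**Shape 1** — `<polygon>` rectangle, stroke `#008000` → engrave (S236, F2681). Machine vertices: (39.313,246.317) → (168.348,246.317) → (168.348,204.747) → (39.313,204.747) → (39.313,246.317). Closed: final G1 returns to the first vertex.

**Shape 2** — `<path>` cubic bezier, stroke `#008000` → engrave (S236, F2681). Control points (SVG): P0=(158.829,224.508), P1=(167.372,211.436), P2=(178.190,-9.826), P3=(173.127,14.905); sampled at t=k/5. Machine vertices: (158.829,42.982) → (164.083,72.175) → (169.011,129.532) → (172.742,193.253) → (174.404,241.538) → (173.127,252.585). Open path.

**Shape 3** — `<circle>` circle, stroke `#ff00ff` → cut (S740, F1473). Machine vertices: (108.878,221.240) → (100.679,246.472) → (79.215,262.067) → (52.685,262.067) → (31.221,246.472) → (23.022,221.240) → (31.221,196.008) → (52.685,180.413) → (79.215,180.413) → (100.679,196.008) → (108.878,221.240). Closed: final G1 returns to the first vertex.

G21
G90
G0 X39.313 Y246.317
M3 S236
G1 X168.348 Y246.317 F2681
G1 X168.348 Y204.747
G1 X39.313 Y204.747
G1 X39.313 Y246.317
M5
G0 X158.829 Y42.982
M3 S236
G1 X164.083 Y72.175 F2681
G1 X169.011 Y129.532
G1 X172.742 Y193.253
G1 X174.404 Y241.538
G1 X173.127 Y252.585
M5
G0 X108.878 Y221.240
M3 S740
G1 X100.679 Y246.472 F1473
G1 X79.215 Y262.067
G1 X52.685 Y262.067
G1 X31.221 Y246.472
G1 X23.022 Y221.240
G1 X31.221 Y196.008
G1 X52.685 Y180.413
G1 X79.215 Y180.413
G1 X100.679 Y196.008
G1 X108.878 Y221.240
M5
G0 X0.000 Y0.000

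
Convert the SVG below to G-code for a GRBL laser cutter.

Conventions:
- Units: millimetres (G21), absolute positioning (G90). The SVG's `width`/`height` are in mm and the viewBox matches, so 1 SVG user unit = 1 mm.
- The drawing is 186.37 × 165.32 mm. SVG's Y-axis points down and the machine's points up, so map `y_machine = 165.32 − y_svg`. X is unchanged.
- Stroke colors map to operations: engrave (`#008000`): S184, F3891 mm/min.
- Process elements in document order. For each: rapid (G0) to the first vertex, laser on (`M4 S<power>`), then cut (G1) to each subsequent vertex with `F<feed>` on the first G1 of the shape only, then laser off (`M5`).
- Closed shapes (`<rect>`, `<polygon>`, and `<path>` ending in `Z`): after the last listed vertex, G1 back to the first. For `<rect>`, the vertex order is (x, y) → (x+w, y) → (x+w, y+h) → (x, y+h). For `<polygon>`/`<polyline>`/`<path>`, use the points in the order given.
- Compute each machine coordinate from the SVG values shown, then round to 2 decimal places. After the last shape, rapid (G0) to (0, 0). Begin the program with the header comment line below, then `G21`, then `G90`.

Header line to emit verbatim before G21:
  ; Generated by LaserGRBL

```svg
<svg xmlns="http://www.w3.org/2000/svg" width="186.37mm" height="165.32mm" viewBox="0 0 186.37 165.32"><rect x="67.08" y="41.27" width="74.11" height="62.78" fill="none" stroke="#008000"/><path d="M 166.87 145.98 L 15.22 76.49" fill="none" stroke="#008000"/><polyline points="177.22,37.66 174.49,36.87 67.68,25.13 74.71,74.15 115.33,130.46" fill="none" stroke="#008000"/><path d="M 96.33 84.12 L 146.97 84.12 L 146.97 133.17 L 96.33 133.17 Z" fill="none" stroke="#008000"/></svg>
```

; Generated by LaserGRBL
G21
G90
G0 X67.08 Y124.05
M4 S184
G1 X141.19 Y124.05 F3891
G1 X141.19 Y61.27
G1 X67.08 Y61.27
G1 X67.08 Y124.05
M5
G0 X166.87 Y19.34
M4 S184
G1 X15.22 Y88.83 F3891
M5
G0 X177.22 Y127.66
M4 S184
G1 X174.49 Y128.45 F3891
G1 X67.68 Y140.19
G1 X74.71 Y91.17
G1 X115.33 Y34.86
M5
G0 X96.33 Y81.20
M4 S184
G1 X146.97 Y81.20 F3891
G1 X146.97 Y32.15
G1 X96.33 Y32.15
G1 X96.33 Y81.20
M5
G0 X0.00 Y0.00

viewBox `0 0 186.37 165.32` with mm width/height → 1 unit = 1 mm. Flip: y_m = 165.32 − y_svg.

**Shape 1** — `<rect>` rectangle, stroke `#008000` → engrave (S184, F3891). Machine vertices: (67.08,124.05) → (141.19,124.05) → (141.19,61.27) → (67.08,61.27) → (67.08,124.05). Closed: final G1 returns to the first vertex.

**Shape 2** — `<path>` line segment, stroke `#008000` → engrave (S184, F3891). Machine vertices: (166.87,19.34) → (15.22,88.83). Open path.

**Shape 3** — `<polyline>` open polyline, stroke `#008000` → engrave (S184, F3891). Machine vertices: (177.22,127.66) → (174.49,128.45) → (67.68,140.19) → (74.71,91.17) → (115.33,34.86). Open path.

**Shape 4** — `<path>` rectangle, stroke `#008000` → engrave (S184, F3891). Machine vertices: (96.33,81.20) → (146.97,81.20) → (146.97,32.15) → (96.33,32.15) → (96.33,81.20). Closed: final G1 returns to the first vertex.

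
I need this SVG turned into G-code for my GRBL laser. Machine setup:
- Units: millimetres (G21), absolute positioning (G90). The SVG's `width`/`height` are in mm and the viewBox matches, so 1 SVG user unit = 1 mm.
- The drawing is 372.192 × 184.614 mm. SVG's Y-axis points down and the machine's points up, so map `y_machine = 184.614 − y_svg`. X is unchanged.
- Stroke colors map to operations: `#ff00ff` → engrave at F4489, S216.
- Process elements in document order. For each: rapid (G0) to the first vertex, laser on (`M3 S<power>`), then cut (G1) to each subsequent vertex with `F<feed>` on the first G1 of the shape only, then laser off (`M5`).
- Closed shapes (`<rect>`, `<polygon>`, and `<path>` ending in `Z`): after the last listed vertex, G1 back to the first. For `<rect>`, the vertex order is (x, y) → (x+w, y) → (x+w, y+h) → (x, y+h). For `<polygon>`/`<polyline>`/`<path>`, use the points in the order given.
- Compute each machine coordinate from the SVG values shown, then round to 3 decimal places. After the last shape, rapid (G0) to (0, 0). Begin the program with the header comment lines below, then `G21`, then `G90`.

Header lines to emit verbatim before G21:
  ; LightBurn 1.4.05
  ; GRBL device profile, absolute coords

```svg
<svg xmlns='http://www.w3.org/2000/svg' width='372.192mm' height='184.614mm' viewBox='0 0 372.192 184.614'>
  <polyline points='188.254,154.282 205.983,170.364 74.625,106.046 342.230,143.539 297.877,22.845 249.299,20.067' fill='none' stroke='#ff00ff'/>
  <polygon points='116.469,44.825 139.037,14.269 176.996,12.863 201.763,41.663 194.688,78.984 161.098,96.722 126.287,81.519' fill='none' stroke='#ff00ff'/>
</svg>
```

Since the viewBox matches the mm dimensions, user units are millimetres directly. The only transform is the Y-flip y_m = 184.614 − y_svg.

Shape 1 is a open polyline drawn with `<polyline>`. Its stroke #ff00ff means engrave at S216, F4489. After flipping Y the toolpath is (188.254,30.332) → (205.983,14.250) → (74.625,78.568) → (342.230,41.075) → (297.877,161.769) → (249.299,164.547).

Shape 2 is a regular polygon drawn with `<polygon>`. Its stroke #ff00ff means engrave at S216, F4489. After flipping Y the toolpath is (116.469,139.789) → (139.037,170.345) → (176.996,171.751) → (201.763,142.951) → (194.688,105.630) → (161.098,87.892) → (126.287,103.095) → (116.469,139.789), returning to the start.

; LightBurn 1.4.05
; GRBL device profile, absolute coords
G21
G90
G0 X188.254 Y30.332
M3 S216
G1 X205.983 Y14.250 F4489
G1 X74.625 Y78.568
G1 X342.230 Y41.075
G1 X297.877 Y161.769
G1 X249.299 Y164.547
M5
G0 X116.469 Y139.789
M3 S216
G1 X139.037 Y170.345 F4489
G1 X176.996 Y171.751
G1 X201.763 Y142.951
G1 X194.688 Y105.630
G1 X161.098 Y87.892
G1 X126.287 Y103.095
G1 X116.469 Y139.789
M5
G0 X0.000 Y0.000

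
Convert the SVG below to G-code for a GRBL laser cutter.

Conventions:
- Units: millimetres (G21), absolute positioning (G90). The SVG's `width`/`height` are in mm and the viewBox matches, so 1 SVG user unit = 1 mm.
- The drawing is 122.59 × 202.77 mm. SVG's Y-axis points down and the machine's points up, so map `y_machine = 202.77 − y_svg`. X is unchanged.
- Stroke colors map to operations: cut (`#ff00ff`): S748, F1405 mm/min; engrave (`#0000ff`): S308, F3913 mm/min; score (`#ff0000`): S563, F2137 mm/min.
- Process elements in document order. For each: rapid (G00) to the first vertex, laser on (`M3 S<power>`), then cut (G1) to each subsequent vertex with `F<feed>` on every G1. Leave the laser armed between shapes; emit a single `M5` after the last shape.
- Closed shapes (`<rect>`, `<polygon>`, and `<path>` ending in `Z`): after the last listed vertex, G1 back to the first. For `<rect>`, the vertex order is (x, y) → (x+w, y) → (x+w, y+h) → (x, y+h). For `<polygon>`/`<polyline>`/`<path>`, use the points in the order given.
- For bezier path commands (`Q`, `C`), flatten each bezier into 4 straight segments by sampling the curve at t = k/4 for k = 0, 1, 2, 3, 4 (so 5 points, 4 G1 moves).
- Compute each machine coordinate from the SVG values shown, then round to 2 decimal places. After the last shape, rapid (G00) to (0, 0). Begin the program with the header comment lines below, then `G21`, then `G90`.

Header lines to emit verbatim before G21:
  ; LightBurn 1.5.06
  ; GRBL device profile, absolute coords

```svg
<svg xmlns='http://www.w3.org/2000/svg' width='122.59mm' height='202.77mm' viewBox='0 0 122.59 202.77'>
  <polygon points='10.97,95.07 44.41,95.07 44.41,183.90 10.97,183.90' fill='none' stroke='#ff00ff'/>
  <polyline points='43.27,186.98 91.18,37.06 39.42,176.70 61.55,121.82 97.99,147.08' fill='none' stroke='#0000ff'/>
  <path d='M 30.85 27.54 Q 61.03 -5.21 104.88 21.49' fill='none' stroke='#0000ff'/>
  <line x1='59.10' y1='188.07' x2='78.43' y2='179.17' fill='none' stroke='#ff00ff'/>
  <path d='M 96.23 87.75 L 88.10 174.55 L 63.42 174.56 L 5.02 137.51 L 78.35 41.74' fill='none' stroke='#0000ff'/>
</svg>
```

; LightBurn 1.5.06
; GRBL device profile, absolute coords
G21
G90
G00 X10.97 Y107.70
M3 S748
G1 X44.41 Y107.70 F1405
G1 X44.41 Y18.87 F1405
G1 X10.97 Y18.87 F1405
G1 X10.97 Y107.70 F1405
G00 X43.27 Y15.79
M3 S308
G1 X91.18 Y165.71 F3913
G1 X39.42 Y26.07 F3913
G1 X61.55 Y80.95 F3913
G1 X97.99 Y55.69 F3913
G00 X30.85 Y175.23
M3 S308
G1 X46.79 Y187.89 F3913
G1 X64.45 Y193.12 F3913
G1 X83.81 Y190.91 F3913
G1 X104.88 Y181.28 F3913
G00 X59.10 Y14.70
M3 S748
G1 X78.43 Y23.60 F1405
G00 X96.23 Y115.02
M3 S308
G1 X88.10 Y28.22 F3913
G1 X63.42 Y28.21 F3913
G1 X5.02 Y65.26 F3913
G1 X78.35 Y161.03 F3913
M5
G00 X0.00 Y0.00

viewBox `0 0 122.59 202.77` with mm width/height → 1 unit = 1 mm. Flip: y_m = 202.77 − y_svg.

**Shape 1** — `<polygon>` rectangle, stroke `#ff00ff` → cut (S748, F1405). Machine vertices: (10.97,107.70) → (44.41,107.70) → (44.41,18.87) → (10.97,18.87) → (10.97,107.70). Closed: final G1 returns to the first vertex.

**Shape 2** — `<polyline>` open polyline, stroke `#0000ff` → engrave (S308, F3913). Machine vertices: (43.27,15.79) → (91.18,165.71) → (39.42,26.07) → (61.55,80.95) → (97.99,55.69). Open path.

**Shape 3** — `<path>` quadratic bezier, stroke `#0000ff` → engrave (S308, F3913). Control points (SVG): P0=(30.85,27.54), P1=(61.03,-5.21), P2=(104.88,21.49); sampled at t=k/4. Machine vertices: (30.85,175.23) → (46.79,187.89) → (64.45,193.12) → (83.81,190.91) → (104.88,181.28). Open path.

**Shape 4** — `<line>` line segment, stroke `#ff00ff` → cut (S748, F1405). Machine vertices: (59.10,14.70) → (78.43,23.60). Open path.

**Shape 5** — `<path>` open polyline, stroke `#0000ff` → engrave (S308, F3913). Machine vertices: (96.23,115.02) → (88.10,28.22) → (63.42,28.21) → (5.02,65.26) → (78.35,161.03). Open path.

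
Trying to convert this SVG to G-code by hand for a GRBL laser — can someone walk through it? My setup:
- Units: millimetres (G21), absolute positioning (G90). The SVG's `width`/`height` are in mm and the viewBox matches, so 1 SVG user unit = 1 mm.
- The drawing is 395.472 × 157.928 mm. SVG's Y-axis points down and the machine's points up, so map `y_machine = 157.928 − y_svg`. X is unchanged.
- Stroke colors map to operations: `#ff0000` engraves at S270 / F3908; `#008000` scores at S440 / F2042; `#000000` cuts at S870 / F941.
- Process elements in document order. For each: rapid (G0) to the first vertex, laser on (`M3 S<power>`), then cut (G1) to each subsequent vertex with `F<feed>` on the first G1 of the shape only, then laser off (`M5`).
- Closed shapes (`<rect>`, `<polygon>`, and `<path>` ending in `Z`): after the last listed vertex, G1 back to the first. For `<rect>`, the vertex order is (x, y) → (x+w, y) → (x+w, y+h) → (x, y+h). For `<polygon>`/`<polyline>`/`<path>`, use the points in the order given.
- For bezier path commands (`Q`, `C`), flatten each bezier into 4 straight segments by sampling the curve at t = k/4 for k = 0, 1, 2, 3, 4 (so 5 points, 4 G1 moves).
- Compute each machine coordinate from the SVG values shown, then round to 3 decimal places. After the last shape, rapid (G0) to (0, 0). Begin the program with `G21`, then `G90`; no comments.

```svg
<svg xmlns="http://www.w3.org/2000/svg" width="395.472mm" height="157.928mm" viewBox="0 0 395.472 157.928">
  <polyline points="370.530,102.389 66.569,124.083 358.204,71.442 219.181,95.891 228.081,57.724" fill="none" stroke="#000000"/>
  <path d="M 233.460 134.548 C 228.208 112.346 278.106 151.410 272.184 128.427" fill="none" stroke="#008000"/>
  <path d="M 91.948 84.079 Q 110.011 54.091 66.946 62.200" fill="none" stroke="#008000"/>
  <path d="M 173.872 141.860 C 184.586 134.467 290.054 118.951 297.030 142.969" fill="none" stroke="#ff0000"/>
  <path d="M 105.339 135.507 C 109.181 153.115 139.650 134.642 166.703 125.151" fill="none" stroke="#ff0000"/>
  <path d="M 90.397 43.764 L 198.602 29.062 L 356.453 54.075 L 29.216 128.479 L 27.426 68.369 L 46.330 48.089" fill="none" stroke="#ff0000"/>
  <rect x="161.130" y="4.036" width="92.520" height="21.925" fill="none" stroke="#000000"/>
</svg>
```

G21
G90
G0 X370.530 Y55.539
M3 S870
G1 X66.569 Y33.845 F941
G1 X358.204 Y86.486
G1 X219.181 Y62.037
G1 X228.081 Y100.204
M5
G0 X233.460 Y23.380
M3 S440
G1 X238.128 Y30.471 F2042
G1 X253.073 Y26.148
G1 X267.893 Y21.971
G1 X272.184 Y29.501
M5
G0 X91.948 Y73.849
M3 S440
G1 X97.159 Y86.462 F2042
G1 X94.729 Y94.313
G1 X84.658 Y97.401
G1 X66.946 Y95.728
M5
G0 X173.872 Y16.068
M3 S270
G1 X196.654 Y22.391 F3908
G1 X236.853 Y27.293
G1 X276.350 Y26.305
G1 X297.030 Y14.959
M5
G0 X105.339 Y22.421
M3 S270
G1 X112.744 Y15.276 F3908
G1 X127.317 Y17.437
G1 X146.242 Y24.679
G1 X166.703 Y32.777
M5
G0 X90.397 Y114.164
M3 S270
G1 X198.602 Y128.866 F3908
G1 X356.453 Y103.853
G1 X29.216 Y29.449
G1 X27.426 Y89.559
G1 X46.330 Y109.839
M5
G0 X161.130 Y153.892
M3 S870
G1 X253.650 Y153.892 F941
G1 X253.650 Y131.967
G1 X161.130 Y131.967
G1 X161.130 Y153.892
M5
G0 X0.000 Y0.000

viewBox `0 0 395.472 157.928` with mm width/height → 1 unit = 1 mm. Flip: y_m = 157.928 − y_svg.

**Shape 1** — `<polyline>` open polyline, stroke `#000000` → cut (S870, F941). Machine vertices: (370.530,55.539) → (66.569,33.845) → (358.204,86.486) → (219.181,62.037) → (228.081,100.204). Open path.

**Shape 2** — `<path>` cubic bezier, stroke `#008000` → score (S440, F2042). Control points (SVG): P0=(233.460,134.548), P1=(228.208,112.346), P2=(278.106,151.410), P3=(272.184,128.427); sampled at t=k/4. Machine vertices: (233.460,23.380) → (238.128,30.471) → (253.073,26.148) → (267.893,21.971) → (272.184,29.501). Open path.

**Shape 3** — `<path>` quadratic bezier, stroke `#008000` → score (S440, F2042). Control points (SVG): P0=(91.948,84.079), P1=(110.011,54.091), P2=(66.946,62.200); sampled at t=k/4. Machine vertices: (91.948,73.849) → (97.159,86.462) → (94.729,94.313) → (84.658,97.401) → (66.946,95.728). Open path.

**Shape 4** — `<path>` cubic bezier, stroke `#ff0000` → engrave (S270, F3908). Control points (SVG): P0=(173.872,141.860), P1=(184.586,134.467), P2=(290.054,118.951), P3=(297.030,142.969); sampled at t=k/4. Machine vertices: (173.872,16.068) → (196.654,22.391) → (236.853,27.293) → (276.350,26.305) → (297.030,14.959). Open path.

**Shape 5** — `<path>` cubic bezier, stroke `#ff0000` → engrave (S270, F3908). Control points (SVG): P0=(105.339,135.507), P1=(109.181,153.115), P2=(139.650,134.642), P3=(166.703,125.151); sampled at t=k/4. Machine vertices: (105.339,22.421) → (112.744,15.276) → (127.317,17.437) → (146.242,24.679) → (166.703,32.777). Open path.

**Shape 6** — `<path>` open polyline, stroke `#ff0000` → engrave (S270, F3908). Machine vertices: (90.397,114.164) → (198.602,128.866) → (356.453,103.853) → (29.216,29.449) → (27.426,89.559) → (46.330,109.839). Open path.

**Shape 7** — `<rect>` rectangle, stroke `#000000` → cut (S870, F941). Machine vertices: (161.130,153.892) → (253.650,153.892) → (253.650,131.967) → (161.130,131.967) → (161.130,153.892). Closed: final G1 returns to the first vertex.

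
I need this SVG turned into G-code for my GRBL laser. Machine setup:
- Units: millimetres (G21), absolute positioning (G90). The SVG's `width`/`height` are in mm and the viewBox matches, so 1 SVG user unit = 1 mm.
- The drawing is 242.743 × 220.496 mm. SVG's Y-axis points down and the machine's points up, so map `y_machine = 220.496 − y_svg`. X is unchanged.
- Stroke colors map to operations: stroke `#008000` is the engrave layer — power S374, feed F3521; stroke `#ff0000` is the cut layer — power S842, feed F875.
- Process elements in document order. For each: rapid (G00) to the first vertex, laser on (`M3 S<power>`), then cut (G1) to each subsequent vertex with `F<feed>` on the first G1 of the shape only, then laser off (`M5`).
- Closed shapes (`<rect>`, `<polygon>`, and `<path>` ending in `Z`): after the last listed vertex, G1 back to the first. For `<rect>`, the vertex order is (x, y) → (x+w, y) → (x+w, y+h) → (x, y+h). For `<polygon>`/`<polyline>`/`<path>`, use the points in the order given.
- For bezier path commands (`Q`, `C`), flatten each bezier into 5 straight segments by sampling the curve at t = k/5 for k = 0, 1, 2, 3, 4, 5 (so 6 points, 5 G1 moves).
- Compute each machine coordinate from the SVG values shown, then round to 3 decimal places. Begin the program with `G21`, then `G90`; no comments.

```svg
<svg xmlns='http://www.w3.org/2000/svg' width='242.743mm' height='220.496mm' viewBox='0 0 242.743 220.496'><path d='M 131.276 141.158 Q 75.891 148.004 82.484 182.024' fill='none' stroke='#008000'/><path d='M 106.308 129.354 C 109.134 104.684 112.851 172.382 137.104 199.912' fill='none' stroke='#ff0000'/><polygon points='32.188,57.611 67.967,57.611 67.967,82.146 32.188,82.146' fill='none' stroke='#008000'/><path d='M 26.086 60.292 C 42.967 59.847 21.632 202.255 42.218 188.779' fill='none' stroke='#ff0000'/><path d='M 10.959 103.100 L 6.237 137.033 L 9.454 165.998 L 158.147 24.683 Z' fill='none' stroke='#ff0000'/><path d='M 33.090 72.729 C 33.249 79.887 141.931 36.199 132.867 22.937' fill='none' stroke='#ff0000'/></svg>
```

G21
G90
G00 X131.276 Y79.338
M3 S374
G1 X111.601 Y75.513 F3521
G1 X96.884 Y69.513
G1 X87.126 Y61.340
G1 X82.326 Y50.993
G1 X82.484 Y38.472
M5
G00 X106.308 Y91.142
M3 S842
G1 X108.268 Y95.920 F875
G1 X111.384 Y84.892
G1 X116.600 Y64.418
G1 X124.859 Y40.862
G1 X137.104 Y20.584
M5
G00 X32.188 Y162.885
M3 S374
G1 X67.967 Y162.885 F3521
G1 X67.967 Y138.350
G1 X32.188 Y138.350
G1 X32.188 Y162.885
M5
G00 X26.086 Y160.204
M3 S842
G1 X32.270 Y145.719 F875
G1 X33.128 Y111.288
G1 X32.508 Y71.251
G1 X34.256 Y39.948
G1 X42.218 Y31.717
M5
G00 X10.959 Y117.396
M3 S842
G1 X6.237 Y83.463 F875
G1 X9.454 Y54.498
G1 X158.147 Y195.813
G1 X10.959 Y117.396
M5
G00 X33.090 Y147.767
M3 S842
G1 X44.398 Y148.924 F875
G1 X70.891 Y158.382
G1 X101.707 Y172.242
G1 X125.986 Y186.601
G1 X132.867 Y197.559
M5

1 u = 1 mm; y_m = 220.496 − y.

[1] `<path>` quadratic bezier, #008000→engrave S374 F3521: (131.276,79.338) → (111.601,75.513) → (96.884,69.513) → (87.126,61.340) → (82.326,50.993) → (82.484,38.472)

[2] `<path>` cubic bezier, #ff0000→cut S842 F875: (106.308,91.142) → (108.268,95.920) → (111.384,84.892) → (116.600,64.418) → (124.859,40.862) → (137.104,20.584)

[3] `<polygon>` rectangle, #008000→engrave S374 F3521: (32.188,162.885) → (67.967,162.885) → (67.967,138.350) → (32.188,138.350) → (32.188,162.885) (closed)

[4] `<path>` cubic bezier, #ff0000→cut S842 F875: (26.086,160.204) → (32.270,145.719) → (33.128,111.288) → (32.508,71.251) → (34.256,39.948) → (42.218,31.717)

[5] `<path>` closed polygon, #ff0000→cut S842 F875: (10.959,117.396) → (6.237,83.463) → (9.454,54.498) → (158.147,195.813) → (10.959,117.396) (closed)

[6] `<path>` cubic bezier, #ff0000→cut S842 F875: (33.090,147.767) → (44.398,148.924) → (70.891,158.382) → (101.707,172.242) → (125.986,186.601) → (132.867,197.559)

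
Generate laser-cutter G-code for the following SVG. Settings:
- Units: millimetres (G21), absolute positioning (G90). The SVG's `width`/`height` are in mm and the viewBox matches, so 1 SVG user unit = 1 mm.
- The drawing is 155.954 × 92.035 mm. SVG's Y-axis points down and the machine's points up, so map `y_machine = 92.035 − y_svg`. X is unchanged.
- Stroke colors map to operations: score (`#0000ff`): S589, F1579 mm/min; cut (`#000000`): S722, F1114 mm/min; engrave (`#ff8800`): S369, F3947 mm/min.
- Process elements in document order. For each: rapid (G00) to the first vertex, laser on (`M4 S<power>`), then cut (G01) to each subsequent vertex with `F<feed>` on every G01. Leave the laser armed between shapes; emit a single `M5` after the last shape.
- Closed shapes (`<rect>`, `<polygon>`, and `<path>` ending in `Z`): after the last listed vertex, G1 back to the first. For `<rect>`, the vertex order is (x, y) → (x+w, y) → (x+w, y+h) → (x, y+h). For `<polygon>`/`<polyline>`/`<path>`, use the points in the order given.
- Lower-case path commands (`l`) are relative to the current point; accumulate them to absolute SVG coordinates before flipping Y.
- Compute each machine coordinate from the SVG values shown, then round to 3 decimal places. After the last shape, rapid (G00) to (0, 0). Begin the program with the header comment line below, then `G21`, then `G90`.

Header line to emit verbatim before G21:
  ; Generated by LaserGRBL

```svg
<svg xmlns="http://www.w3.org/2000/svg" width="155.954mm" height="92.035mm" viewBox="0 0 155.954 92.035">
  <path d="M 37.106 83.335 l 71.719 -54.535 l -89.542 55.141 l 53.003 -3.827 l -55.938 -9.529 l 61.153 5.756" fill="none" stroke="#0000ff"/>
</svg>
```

; Generated by LaserGRBL
G21
G90
G00 X37.106 Y8.700
M4 S589
G01 X108.825 Y63.235 F1579
G01 X19.283 Y8.094 F1579
G01 X72.286 Y11.921 F1579
G01 X16.348 Y21.450 F1579
G01 X77.501 Y15.694 F1579
M5
G00 X0.000 Y0.000

Since the viewBox matches the mm dimensions, user units are millimetres directly. The only transform is the Y-flip y_m = 92.035 − y_svg.

Shape 1 is a open polyline drawn with `<path>`. Its stroke #0000ff means score at S589, F1579. After flipping Y the toolpath is (37.106,8.700) → (108.825,63.235) → (19.283,8.094) → (72.286,11.921) → (16.348,21.450) → (77.501,15.694).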